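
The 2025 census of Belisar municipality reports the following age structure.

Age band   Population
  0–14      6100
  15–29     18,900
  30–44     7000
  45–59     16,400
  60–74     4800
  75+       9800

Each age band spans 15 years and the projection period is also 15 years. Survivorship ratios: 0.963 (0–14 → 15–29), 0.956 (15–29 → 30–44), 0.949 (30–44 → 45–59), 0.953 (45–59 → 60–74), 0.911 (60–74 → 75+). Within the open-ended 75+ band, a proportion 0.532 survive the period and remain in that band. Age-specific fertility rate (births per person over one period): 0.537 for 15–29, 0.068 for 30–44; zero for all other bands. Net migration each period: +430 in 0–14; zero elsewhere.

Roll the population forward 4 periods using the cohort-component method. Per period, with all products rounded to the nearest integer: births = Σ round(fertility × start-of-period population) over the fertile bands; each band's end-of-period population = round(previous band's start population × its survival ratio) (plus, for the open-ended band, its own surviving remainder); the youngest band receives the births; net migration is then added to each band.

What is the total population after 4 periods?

52496

Let band 1 be 0–14 through band 6 = 75+.
Period 1:
Births: 18900 × 0.537 = 10149 ; 7000 × 0.068 = 476 → total 10625
Band 2: 6100 × 0.963 = 5874
Band 3: 18900 × 0.956 = 18068
Band 4: 7000 × 0.949 = 6643
Band 5: 16400 × 0.953 = 15629
Band 6: 4800 × 0.911 + 9800 × 0.532 = 4373 + 5214 = 9587
Net migration: Band 1 + 430 → 11055
End of period: [11055, 5874, 18068, 6643, 15629, 9587]
Period 2:
Births: 5874 × 0.537 = 3154 ; 18068 × 0.068 = 1229 → total 4383
Band 2: 11055 × 0.963 = 10646
Band 3: 5874 × 0.956 = 5616
Band 4: 18068 × 0.949 = 17147
Band 5: 6643 × 0.953 = 6331
Band 6: 15629 × 0.911 + 9587 × 0.532 = 14238 + 5100 = 19338
Net migration: Band 1 + 430 → 4813
End of period: [4813, 10646, 5616, 17147, 6331, 19338]
Period 3:
Births: 10646 × 0.537 = 5717 ; 5616 × 0.068 = 382 → total 6099
Band 2: 4813 × 0.963 = 4635
Band 3: 10646 × 0.956 = 10178
Band 4: 5616 × 0.949 = 5330
Band 5: 17147 × 0.953 = 16341
Band 6: 6331 × 0.911 + 19338 × 0.532 = 5768 + 10288 = 16056
Net migration: Band 1 + 430 → 6529
End of period: [6529, 4635, 10178, 5330, 16341, 16056]
Period 4:
Births: 4635 × 0.537 = 2489 ; 10178 × 0.068 = 692 → total 3181
Band 2: 6529 × 0.963 = 6287
Band 3: 4635 × 0.956 = 4431
Band 4: 10178 × 0.949 = 9659
Band 5: 5330 × 0.953 = 5079
Band 6: 16341 × 0.911 + 16056 × 0.532 = 14887 + 8542 = 23429
Net migration: Band 1 + 430 → 3611
End of period: [3611, 6287, 4431, 9659, 5079, 23429]
Total after period 4: 3611 + 6287 + 4431 + 9659 + 5079 + 23429 = 52496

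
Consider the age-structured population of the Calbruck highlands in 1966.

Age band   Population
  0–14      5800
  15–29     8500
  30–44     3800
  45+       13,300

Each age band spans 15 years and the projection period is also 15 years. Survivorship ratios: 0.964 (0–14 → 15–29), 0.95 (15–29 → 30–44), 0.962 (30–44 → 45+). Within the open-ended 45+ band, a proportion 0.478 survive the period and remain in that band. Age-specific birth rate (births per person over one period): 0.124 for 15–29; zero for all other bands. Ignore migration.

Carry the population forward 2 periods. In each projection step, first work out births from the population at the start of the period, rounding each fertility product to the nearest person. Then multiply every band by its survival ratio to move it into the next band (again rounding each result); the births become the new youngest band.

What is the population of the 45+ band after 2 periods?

Let group 1 be 0–14 through group 4 = 45+.
[period 1]
Births: 8500 × 0.124 = 1054
Group 2: 5800 × 0.964 = 5591
Group 3: 8500 × 0.95 = 8075
Group 4: 3800 × 0.962 + 13300 × 0.478 = 3656 + 6357 = 10013
Giving 1054 / 5591 / 8075 / 10013.
[period 2]
Births: 5591 × 0.124 = 693
Group 2: 1054 × 0.964 = 1016
Group 3: 5591 × 0.95 = 5311
Group 4: 8075 × 0.962 + 10013 × 0.478 = 7768 + 4786 = 12554
Giving 693 / 1016 / 5311 / 12554.

12554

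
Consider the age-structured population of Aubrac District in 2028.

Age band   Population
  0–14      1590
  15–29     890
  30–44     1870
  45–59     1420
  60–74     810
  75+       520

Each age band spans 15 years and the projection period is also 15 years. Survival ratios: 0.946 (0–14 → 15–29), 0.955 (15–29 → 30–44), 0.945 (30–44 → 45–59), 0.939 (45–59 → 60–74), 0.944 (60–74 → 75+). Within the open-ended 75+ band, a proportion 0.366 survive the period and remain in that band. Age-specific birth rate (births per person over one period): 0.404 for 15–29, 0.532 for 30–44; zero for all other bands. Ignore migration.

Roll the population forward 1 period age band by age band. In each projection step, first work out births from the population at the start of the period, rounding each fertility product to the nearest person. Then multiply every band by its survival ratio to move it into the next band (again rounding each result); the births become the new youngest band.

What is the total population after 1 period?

7764

Period 1.
Births: 890 × 0.404 = 360, 1870 × 0.532 = 995 → 1355
15–29: 1590 × 0.946 = 1504
30–44: 890 × 0.955 = 850
45–59: 1870 × 0.945 = 1767
60–74: 1420 × 0.939 = 1333
75+: 810 × 0.944 + 520 × 0.366 = 765 + 190 = 955
Population now: 0–14=1355, 15–29=1504, 30–44=850, 45–59=1767, 60–74=1333, 75+=955
Total after period 1: 1355 + 1504 + 850 + 1767 + 1333 + 955 = 7764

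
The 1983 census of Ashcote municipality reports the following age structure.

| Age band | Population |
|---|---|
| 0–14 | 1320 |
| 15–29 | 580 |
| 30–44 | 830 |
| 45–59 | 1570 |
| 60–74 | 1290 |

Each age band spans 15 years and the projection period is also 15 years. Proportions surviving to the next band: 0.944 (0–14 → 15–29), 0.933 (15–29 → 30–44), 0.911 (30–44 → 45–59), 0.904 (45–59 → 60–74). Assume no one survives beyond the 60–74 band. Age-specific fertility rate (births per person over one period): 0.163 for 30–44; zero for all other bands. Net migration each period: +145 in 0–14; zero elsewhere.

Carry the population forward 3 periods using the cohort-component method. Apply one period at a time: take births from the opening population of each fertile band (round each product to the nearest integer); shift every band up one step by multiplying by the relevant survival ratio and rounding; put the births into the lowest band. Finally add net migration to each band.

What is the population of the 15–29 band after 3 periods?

220

(Bands numbered youngest = 1 to oldest = 5.)
After projecting period 1:
Births: 830 * 0.163 = 135
Band 2: 1320 * 0.944 = 1246
Band 3: 580 * 0.933 = 541
Band 4: 830 * 0.911 = 756
Band 5: 1570 * 0.904 = 1419
Net migration: Band 1 + 145 → 280
End of period: [280, 1246, 541, 756, 1419]
After projecting period 2:
Births: 541 * 0.163 = 88
Band 2: 280 * 0.944 = 264
Band 3: 1246 * 0.933 = 1163
Band 4: 541 * 0.911 = 493
Band 5: 756 * 0.904 = 683
Net migration: Band 1 + 145 → 233
End of period: [233, 264, 1163, 493, 683]
After projecting period 3:
Births: 1163 * 0.163 = 190
Band 2: 233 * 0.944 = 220
Band 3: 264 * 0.933 = 246
Band 4: 1163 * 0.911 = 1059
Band 5: 493 * 0.904 = 446
Net migration: Band 1 + 145 → 335
End of period: [335, 220, 246, 1059, 446]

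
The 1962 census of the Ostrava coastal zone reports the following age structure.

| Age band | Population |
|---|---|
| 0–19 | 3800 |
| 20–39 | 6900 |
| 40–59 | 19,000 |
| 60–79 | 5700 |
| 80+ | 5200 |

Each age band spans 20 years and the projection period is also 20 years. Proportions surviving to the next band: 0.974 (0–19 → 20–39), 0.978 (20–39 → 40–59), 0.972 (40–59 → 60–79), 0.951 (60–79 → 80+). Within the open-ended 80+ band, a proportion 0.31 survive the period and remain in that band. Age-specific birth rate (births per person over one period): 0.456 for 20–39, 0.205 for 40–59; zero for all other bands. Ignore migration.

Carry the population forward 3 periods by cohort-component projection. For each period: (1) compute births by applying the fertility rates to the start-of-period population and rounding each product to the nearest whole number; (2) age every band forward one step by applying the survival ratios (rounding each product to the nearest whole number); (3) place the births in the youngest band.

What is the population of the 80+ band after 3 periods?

12358

(Bands numbered youngest = 1 to oldest = 5.)
[period 1]
Births: 6900 * 0.456 = 3146  |  19000 * 0.205 = 3895 → total 7041
Band 2: 3800 * 0.974 = 3701
Band 3: 6900 * 0.978 = 6748
Band 4: 19000 * 0.972 = 18468
Band 5: 5700 * 0.951 + 5200 * 0.31 = 5421 + 1612 = 7033
Population now: 0–19=7041, 20–39=3701, 40–59=6748, 60–79=18468, 80+=7033
[period 2]
Births: 3701 * 0.456 = 1688  |  6748 * 0.205 = 1383 → total 3071
Band 2: 7041 * 0.974 = 6858
Band 3: 3701 * 0.978 = 3620
Band 4: 6748 * 0.972 = 6559
Band 5: 18468 * 0.951 + 7033 * 0.31 = 17563 + 2180 = 19743
Population now: 0–19=3071, 20–39=6858, 40–59=3620, 60–79=6559, 80+=19743
[period 3]
Births: 6858 * 0.456 = 3127  |  3620 * 0.205 = 742 → total 3869
Band 2: 3071 * 0.974 = 2991
Band 3: 6858 * 0.978 = 6707
Band 4: 3620 * 0.972 = 3519
Band 5: 6559 * 0.951 + 19743 * 0.31 = 6238 + 6120 = 12358
Population now: 0–19=3869, 20–39=2991, 40–59=6707, 60–79=3519, 80+=12358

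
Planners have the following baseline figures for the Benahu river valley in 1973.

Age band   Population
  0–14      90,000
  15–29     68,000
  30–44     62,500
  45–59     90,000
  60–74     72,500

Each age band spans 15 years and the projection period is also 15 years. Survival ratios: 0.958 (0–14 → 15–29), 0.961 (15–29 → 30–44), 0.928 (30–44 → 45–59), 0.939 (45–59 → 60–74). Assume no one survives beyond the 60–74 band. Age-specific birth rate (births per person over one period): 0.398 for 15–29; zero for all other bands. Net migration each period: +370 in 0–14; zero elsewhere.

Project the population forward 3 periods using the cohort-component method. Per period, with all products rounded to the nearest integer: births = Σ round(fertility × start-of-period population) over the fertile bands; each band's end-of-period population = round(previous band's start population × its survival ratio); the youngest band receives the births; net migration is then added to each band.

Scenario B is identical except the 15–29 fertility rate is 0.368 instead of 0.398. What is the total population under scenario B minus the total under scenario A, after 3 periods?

-5865

Period 1:
Births: 68000 × 0.398 = 27064
15–29: 90000 × 0.958 = 86220
30–44: 68000 × 0.961 = 65348
45–59: 62500 × 0.928 = 58000
60–74: 90000 × 0.939 = 84510
Net migration: 0–14 + 370 → 27434
Giving 27434 / 86220 / 65348 / 58000 / 84510.
Period 2:
Births: 86220 × 0.398 = 34316
15–29: 27434 × 0.958 = 26282
30–44: 86220 × 0.961 = 82857
45–59: 65348 × 0.928 = 60643
60–74: 58000 × 0.939 = 54462
Net migration: 0–14 + 370 → 34686
Giving 34686 / 26282 / 82857 / 60643 / 54462.
Period 3:
Births: 26282 × 0.398 = 10460
15–29: 34686 × 0.958 = 33229
30–44: 26282 × 0.961 = 25257
45–59: 82857 × 0.928 = 76891
60–74: 60643 × 0.939 = 56944
Net migration: 0–14 + 370 → 10830
Giving 10830 / 33229 / 25257 / 76891 / 56944.
Scenario A total after 3 periods: 203151
Scenario B projection —
Period 1:
Births: 68000 × 0.368 = 25024
15–29: 90000 × 0.958 = 86220
30–44: 68000 × 0.961 = 65348
45–59: 62500 × 0.928 = 58000
60–74: 90000 × 0.939 = 84510
Net migration: 0–14 + 370 → 25394
Giving 25394 / 86220 / 65348 / 58000 / 84510.
Period 2:
Births: 86220 × 0.368 = 31729
15–29: 25394 × 0.958 = 24327
30–44: 86220 × 0.961 = 82857
45–59: 65348 × 0.928 = 60643
60–74: 58000 × 0.939 = 54462
Net migration: 0–14 + 370 → 32099
Giving 32099 / 24327 / 82857 / 60643 / 54462.
Period 3:
Births: 24327 × 0.368 = 8952
15–29: 32099 × 0.958 = 30751
30–44: 24327 × 0.961 = 23378
45–59: 82857 × 0.928 = 76891
60–74: 60643 × 0.939 = 56944
Net migration: 0–14 + 370 → 9322
Giving 9322 / 30751 / 23378 / 76891 / 56944.
Scenario B total after 3 periods: 197286
Difference B − A = 197286 − 203151 = -5865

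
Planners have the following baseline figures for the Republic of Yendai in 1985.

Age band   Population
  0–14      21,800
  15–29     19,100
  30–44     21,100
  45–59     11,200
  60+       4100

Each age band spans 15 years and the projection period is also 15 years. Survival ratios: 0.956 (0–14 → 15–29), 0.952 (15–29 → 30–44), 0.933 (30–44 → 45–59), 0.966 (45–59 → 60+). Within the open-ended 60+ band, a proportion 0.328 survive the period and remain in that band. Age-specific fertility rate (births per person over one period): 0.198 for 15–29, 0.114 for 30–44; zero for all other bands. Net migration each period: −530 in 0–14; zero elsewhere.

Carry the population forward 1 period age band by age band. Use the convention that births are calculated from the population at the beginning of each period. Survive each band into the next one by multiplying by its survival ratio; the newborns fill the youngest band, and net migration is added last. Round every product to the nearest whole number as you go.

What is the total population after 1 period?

76531

Numbering the groups 1..5 from youngest to oldest:
Period 1.
Births: 19100 * 0.198 = 3782 ; 21100 * 0.114 = 2405 — total 6187
Group 2: 21800 * 0.956 = 20841
Group 3: 19100 * 0.952 = 18183
Group 4: 21100 * 0.933 = 19686
Group 5: 11200 * 0.966 + 4100 * 0.328 = 10819 + 1345 = 12164
Net migration: Group 1 − 530 → 5657
End of period: [5657, 20841, 18183, 19686, 12164]
Total after period 1: 5657 + 20841 + 18183 + 19686 + 12164 = 76531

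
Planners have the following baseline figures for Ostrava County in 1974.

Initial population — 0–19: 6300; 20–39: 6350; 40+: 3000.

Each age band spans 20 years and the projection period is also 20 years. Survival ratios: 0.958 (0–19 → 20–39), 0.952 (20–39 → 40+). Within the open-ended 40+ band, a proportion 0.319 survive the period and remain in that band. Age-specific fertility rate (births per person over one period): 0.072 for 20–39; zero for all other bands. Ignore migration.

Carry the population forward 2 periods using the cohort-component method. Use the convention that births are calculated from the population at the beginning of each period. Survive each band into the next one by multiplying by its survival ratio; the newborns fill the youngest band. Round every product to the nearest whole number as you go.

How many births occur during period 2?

435

Numbering the bands 1..3 from youngest to oldest:
Period 1.
Births: 6350 × 0.072 = 457
Band 2: 6300 × 0.958 = 6035
Band 3: 6350 × 0.952 + 3000 × 0.319 = 6045 + 957 = 7002
End of period: [457, 6035, 7002]
Period 2.
Births: 6035 × 0.072 = 435
Band 2: 457 × 0.958 = 438
Band 3: 6035 × 0.952 + 7002 × 0.319 = 5745 + 2234 = 7979
End of period: [435, 438, 7979]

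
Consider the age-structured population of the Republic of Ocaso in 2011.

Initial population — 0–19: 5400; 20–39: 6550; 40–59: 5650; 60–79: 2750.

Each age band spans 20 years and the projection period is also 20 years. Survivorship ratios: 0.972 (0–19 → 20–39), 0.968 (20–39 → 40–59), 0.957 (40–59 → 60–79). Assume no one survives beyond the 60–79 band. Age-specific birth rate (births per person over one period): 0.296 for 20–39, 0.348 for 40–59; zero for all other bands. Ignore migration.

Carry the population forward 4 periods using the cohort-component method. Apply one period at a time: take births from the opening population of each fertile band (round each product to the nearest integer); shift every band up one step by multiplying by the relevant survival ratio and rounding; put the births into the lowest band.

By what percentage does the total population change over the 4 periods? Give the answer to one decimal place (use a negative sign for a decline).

Period 1.
Births: 6550 × 0.296 = 1939 ; 5650 × 0.348 = 1966 ⇒ total 3905
20–39: 5400 × 0.972 = 5249
40–59: 6550 × 0.968 = 6340
60–79: 5650 × 0.957 = 5407
→ [3905, 5249, 6340, 5407]
Period 2.
Births: 5249 × 0.296 = 1554 ; 6340 × 0.348 = 2206 ⇒ total 3760
20–39: 3905 × 0.972 = 3796
40–59: 5249 × 0.968 = 5081
60–79: 6340 × 0.957 = 6067
→ [3760, 3796, 5081, 6067]
Period 3.
Births: 3796 × 0.296 = 1124 ; 5081 × 0.348 = 1768 ⇒ total 2892
20–39: 3760 × 0.972 = 3655
40–59: 3796 × 0.968 = 3675
60–79: 5081 × 0.957 = 4863
→ [2892, 3655, 3675, 4863]
Period 4.
Births: 3655 × 0.296 = 1082 ; 3675 × 0.348 = 1279 ⇒ total 2361
20–39: 2892 × 0.972 = 2811
40–59: 3655 × 0.968 = 3538
60–79: 3675 × 0.957 = 3517
→ [2361, 2811, 3538, 3517]
Total: 20350 → 12227; change = -8123; percentage change = -39.9%

-39.9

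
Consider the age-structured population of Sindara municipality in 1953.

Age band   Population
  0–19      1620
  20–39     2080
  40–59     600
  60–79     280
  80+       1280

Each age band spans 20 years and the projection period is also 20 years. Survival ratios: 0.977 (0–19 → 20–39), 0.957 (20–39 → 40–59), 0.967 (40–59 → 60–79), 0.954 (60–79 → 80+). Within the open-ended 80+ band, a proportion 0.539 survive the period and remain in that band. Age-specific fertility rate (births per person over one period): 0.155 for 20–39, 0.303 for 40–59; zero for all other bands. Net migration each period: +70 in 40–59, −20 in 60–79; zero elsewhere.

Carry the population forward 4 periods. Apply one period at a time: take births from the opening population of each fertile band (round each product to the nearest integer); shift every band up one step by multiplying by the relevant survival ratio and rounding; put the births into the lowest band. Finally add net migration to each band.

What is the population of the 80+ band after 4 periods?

2762

Period 1:
Births: 2080 × 0.155 = 322, 600 × 0.303 = 182 → 504
20–39: 1620 × 0.977 = 1583
40–59: 2080 × 0.957 = 1991
60–79: 600 × 0.967 = 580
80+: 280 × 0.954 + 1280 × 0.539 = 267 + 690 = 957
Net migration: 40–59 + 70 → 2061; 60–79 − 20 → 560
Population now: 0–19=504, 20–39=1583, 40–59=2061, 60–79=560, 80+=957
Period 2:
Births: 1583 × 0.155 = 245, 2061 × 0.303 = 624 → 869
20–39: 504 × 0.977 = 492
40–59: 1583 × 0.957 = 1515
60–79: 2061 × 0.967 = 1993
80+: 560 × 0.954 + 957 × 0.539 = 534 + 516 = 1050
Net migration: 40–59 + 70 → 1585; 60–79 − 20 → 1973
Population now: 0–19=869, 20–39=492, 40–59=1585, 60–79=1973, 80+=1050
Period 3:
Births: 492 × 0.155 = 76, 1585 × 0.303 = 480 → 556
20–39: 869 × 0.977 = 849
40–59: 492 × 0.957 = 471
60–79: 1585 × 0.967 = 1533
80+: 1973 × 0.954 + 1050 × 0.539 = 1882 + 566 = 2448
Net migration: 40–59 + 70 → 541; 60–79 − 20 → 1513
Population now: 0–19=556, 20–39=849, 40–59=541, 60–79=1513, 80+=2448
Period 4:
Births: 849 × 0.155 = 132, 541 × 0.303 = 164 → 296
20–39: 556 × 0.977 = 543
40–59: 849 × 0.957 = 812
60–79: 541 × 0.967 = 523
80+: 1513 × 0.954 + 2448 × 0.539 = 1443 + 1319 = 2762
Net migration: 40–59 + 70 → 882; 60–79 − 20 → 503
Population now: 0–19=296, 20–39=543, 40–59=882, 60–79=503, 80+=2762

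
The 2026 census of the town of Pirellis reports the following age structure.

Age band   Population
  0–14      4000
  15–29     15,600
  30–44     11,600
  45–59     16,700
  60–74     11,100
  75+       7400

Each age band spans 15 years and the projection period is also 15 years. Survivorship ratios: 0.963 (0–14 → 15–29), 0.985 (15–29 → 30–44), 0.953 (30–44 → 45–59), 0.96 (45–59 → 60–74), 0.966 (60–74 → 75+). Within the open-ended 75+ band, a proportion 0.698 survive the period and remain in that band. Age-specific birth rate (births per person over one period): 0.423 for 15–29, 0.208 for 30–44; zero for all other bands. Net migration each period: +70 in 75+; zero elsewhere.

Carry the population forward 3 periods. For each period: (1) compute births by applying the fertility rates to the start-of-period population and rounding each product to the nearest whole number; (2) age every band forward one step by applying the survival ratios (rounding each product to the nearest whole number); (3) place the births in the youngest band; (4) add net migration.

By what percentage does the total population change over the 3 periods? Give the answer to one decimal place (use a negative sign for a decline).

-3.2

Let band 1 be 0–14 through band 6 = 75+.
Period 1:
Births: 15600 × 0.423 = 6599  |  11600 × 0.208 = 2413 ⇒ total 9012
Band 2: 4000 × 0.963 = 3852
Band 3: 15600 × 0.985 = 15366
Band 4: 11600 × 0.953 = 11055
Band 5: 16700 × 0.96 = 16032
Band 6: 11100 × 0.966 + 7400 × 0.698 = 10723 + 5165 = 15888
Net migration: Band 6 + 70 → 15958
Population now: 0–14=9012, 15–29=3852, 30–44=15366, 45–59=11055, 60–74=16032, 75+=15958
Period 2:
Births: 3852 × 0.423 = 1629  |  15366 × 0.208 = 3196 ⇒ total 4825
Band 2: 9012 × 0.963 = 8679
Band 3: 3852 × 0.985 = 3794
Band 4: 15366 × 0.953 = 14644
Band 5: 11055 × 0.96 = 10613
Band 6: 16032 × 0.966 + 15958 × 0.698 = 15487 + 11139 = 26626
Net migration: Band 6 + 70 → 26696
Population now: 0–14=4825, 15–29=8679, 30–44=3794, 45–59=14644, 60–74=10613, 75+=26696
Period 3:
Births: 8679 × 0.423 = 3671  |  3794 × 0.208 = 789 ⇒ total 4460
Band 2: 4825 × 0.963 = 4646
Band 3: 8679 × 0.985 = 8549
Band 4: 3794 × 0.953 = 3616
Band 5: 14644 × 0.96 = 14058
Band 6: 10613 × 0.966 + 26696 × 0.698 = 10252 + 18634 = 28886
Net migration: Band 6 + 70 → 28956
Population now: 0–14=4460, 15–29=4646, 30–44=8549, 45–59=3616, 60–74=14058, 75+=28956
Total: 66400 → 64285; change = -2115; percentage change = -3.2%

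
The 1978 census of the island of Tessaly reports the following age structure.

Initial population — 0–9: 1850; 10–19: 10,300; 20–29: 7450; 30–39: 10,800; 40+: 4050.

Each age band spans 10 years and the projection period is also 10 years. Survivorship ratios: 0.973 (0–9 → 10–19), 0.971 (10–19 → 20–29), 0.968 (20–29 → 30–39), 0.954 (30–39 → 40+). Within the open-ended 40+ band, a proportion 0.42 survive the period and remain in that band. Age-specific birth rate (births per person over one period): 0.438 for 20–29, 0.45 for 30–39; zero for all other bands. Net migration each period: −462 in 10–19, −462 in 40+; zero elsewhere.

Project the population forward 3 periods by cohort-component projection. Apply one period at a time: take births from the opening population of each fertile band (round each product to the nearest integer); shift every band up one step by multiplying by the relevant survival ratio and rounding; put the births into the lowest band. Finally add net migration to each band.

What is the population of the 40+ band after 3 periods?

Let band 1 be 0–9 through band 5 = 40+.
After projecting period 1:
Births: 7450 * 0.438 = 3263  |  10800 * 0.45 = 4860 → total 8123
Band 2: 1850 * 0.973 = 1800
Band 3: 10300 * 0.971 = 10001
Band 4: 7450 * 0.968 = 7212
Band 5: 10800 * 0.954 + 4050 * 0.42 = 10303 + 1701 = 12004
Net migration: Band 2 − 462 → 1338; Band 5 − 462 → 11542
Population now: 0–9=8123, 10–19=1338, 20–29=10001, 30–39=7212, 40+=11542
After projecting period 2:
Births: 10001 * 0.438 = 4380  |  7212 * 0.45 = 3245 → total 7625
Band 2: 8123 * 0.973 = 7904
Band 3: 1338 * 0.971 = 1299
Band 4: 10001 * 0.968 = 9681
Band 5: 7212 * 0.954 + 11542 * 0.42 = 6880 + 4848 = 11728
Net migration: Band 2 − 462 → 7442; Band 5 − 462 → 11266
Population now: 0–9=7625, 10–19=7442, 20–29=1299, 30–39=9681, 40+=11266
After projecting period 3:
Births: 1299 * 0.438 = 569  |  9681 * 0.45 = 4356 → total 4925
Band 2: 7625 * 0.973 = 7419
Band 3: 7442 * 0.971 = 7226
Band 4: 1299 * 0.968 = 1257
Band 5: 9681 * 0.954 + 11266 * 0.42 = 9236 + 4732 = 13968
Net migration: Band 2 − 462 → 6957; Band 5 − 462 → 13506
Population now: 0–9=4925, 10–19=6957, 20–29=7226, 30–39=1257, 40+=13506

13506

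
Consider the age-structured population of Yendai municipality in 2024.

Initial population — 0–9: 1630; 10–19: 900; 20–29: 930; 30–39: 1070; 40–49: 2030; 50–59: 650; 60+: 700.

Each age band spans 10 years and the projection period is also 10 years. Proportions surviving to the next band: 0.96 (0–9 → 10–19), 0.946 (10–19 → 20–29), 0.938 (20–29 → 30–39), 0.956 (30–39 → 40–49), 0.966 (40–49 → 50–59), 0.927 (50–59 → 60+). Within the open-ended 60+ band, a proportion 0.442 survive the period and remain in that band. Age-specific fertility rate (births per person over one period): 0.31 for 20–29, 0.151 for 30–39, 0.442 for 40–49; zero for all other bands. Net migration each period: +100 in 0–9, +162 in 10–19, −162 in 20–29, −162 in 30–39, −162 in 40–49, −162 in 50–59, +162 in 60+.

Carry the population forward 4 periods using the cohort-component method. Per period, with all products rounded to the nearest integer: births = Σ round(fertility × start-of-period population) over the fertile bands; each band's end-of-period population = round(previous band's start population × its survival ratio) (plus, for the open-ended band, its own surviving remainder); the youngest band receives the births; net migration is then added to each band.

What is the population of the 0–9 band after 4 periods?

Numbering the bands 1..7 from youngest to oldest:
Period 1:
Births: 930 × 0.31 = 288, 1070 × 0.151 = 162, 2030 × 0.442 = 897 → total 1347
Band 2: 1630 × 0.96 = 1565
Band 3: 900 × 0.946 = 851
Band 4: 930 × 0.938 = 872
Band 5: 1070 × 0.956 = 1023
Band 6: 2030 × 0.966 = 1961
Band 7: 650 × 0.927 + 700 × 0.442 = 603 + 309 = 912
Net migration: Band 1 + 100 → 1447; Band 2 + 162 → 1727; Band 3 − 162 → 689; Band 4 − 162 → 710; Band 5 − 162 → 861; Band 6 − 162 → 1799; Band 7 + 162 → 1074
Population now: 0–9=1447, 10–19=1727, 20–29=689, 30–39=710, 40–49=861, 50–59=1799, 60+=1074
Period 2:
Births: 689 × 0.31 = 214, 710 × 0.151 = 107, 861 × 0.442 = 381 → total 702
Band 2: 1447 × 0.96 = 1389
Band 3: 1727 × 0.946 = 1634
Band 4: 689 × 0.938 = 646
Band 5: 710 × 0.956 = 679
Band 6: 861 × 0.966 = 832
Band 7: 1799 × 0.927 + 1074 × 0.442 = 1668 + 475 = 2143
Net migration: Band 1 + 100 → 802; Band 2 + 162 → 1551; Band 3 − 162 → 1472; Band 4 − 162 → 484; Band 5 − 162 → 517; Band 6 − 162 → 670; Band 7 + 162 → 2305
Population now: 0–9=802, 10–19=1551, 20–29=1472, 30–39=484, 40–49=517, 50–59=670, 60+=2305
Period 3:
Births: 1472 × 0.31 = 456, 484 × 0.151 = 73, 517 × 0.442 = 229 → total 758
Band 2: 802 × 0.96 = 770
Band 3: 1551 × 0.946 = 1467
Band 4: 1472 × 0.938 = 1381
Band 5: 484 × 0.956 = 463
Band 6: 517 × 0.966 = 499
Band 7: 670 × 0.927 + 2305 × 0.442 = 621 + 1019 = 1640
Net migration: Band 1 + 100 → 858; Band 2 + 162 → 932; Band 3 − 162 → 1305; Band 4 − 162 → 1219; Band 5 − 162 → 301; Band 6 − 162 → 337; Band 7 + 162 → 1802
Population now: 0–9=858, 10–19=932, 20–29=1305, 30–39=1219, 40–49=301, 50–59=337, 60+=1802
Period 4:
Births: 1305 × 0.31 = 405, 1219 × 0.151 = 184, 301 × 0.442 = 133 → total 722
Band 2: 858 × 0.96 = 824
Band 3: 932 × 0.946 = 882
Band 4: 1305 × 0.938 = 1224
Band 5: 1219 × 0.956 = 1165
Band 6: 301 × 0.966 = 291
Band 7: 337 × 0.927 + 1802 × 0.442 = 312 + 796 = 1108
Net migration: Band 1 + 100 → 822; Band 2 + 162 → 986; Band 3 − 162 → 720; Band 4 − 162 → 1062; Band 5 − 162 → 1003; Band 6 − 162 → 129; Band 7 + 162 → 1270
Population now: 0–9=822, 10–19=986, 20–29=720, 30–39=1062, 40–49=1003, 50–59=129, 60+=1270

822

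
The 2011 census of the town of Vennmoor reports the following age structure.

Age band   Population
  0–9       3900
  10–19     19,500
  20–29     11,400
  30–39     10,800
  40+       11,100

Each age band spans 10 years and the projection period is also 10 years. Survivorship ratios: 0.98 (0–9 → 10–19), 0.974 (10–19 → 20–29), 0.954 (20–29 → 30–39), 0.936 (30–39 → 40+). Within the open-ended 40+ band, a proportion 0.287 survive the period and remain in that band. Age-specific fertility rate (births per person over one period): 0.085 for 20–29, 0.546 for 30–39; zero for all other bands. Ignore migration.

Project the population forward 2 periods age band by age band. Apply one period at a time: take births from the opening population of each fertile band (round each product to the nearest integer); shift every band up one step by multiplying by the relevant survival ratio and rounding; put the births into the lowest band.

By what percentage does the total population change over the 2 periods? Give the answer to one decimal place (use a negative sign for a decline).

-11.6

Let band 1 be 0–9 through band 5 = 40+.
— Period 1 —
Births: 11400 × 0.085 = 969  |  10800 × 0.546 = 5897 → total 6866
Band 2: 3900 × 0.98 = 3822
Band 3: 19500 × 0.974 = 18993
Band 4: 11400 × 0.954 = 10876
Band 5: 10800 × 0.936 + 11100 × 0.287 = 10109 + 3186 = 13295
Population now: 0–9=6866, 10–19=3822, 20–29=18993, 30–39=10876, 40+=13295
— Period 2 —
Births: 18993 × 0.085 = 1614  |  10876 × 0.546 = 5938 → total 7552
Band 2: 6866 × 0.98 = 6729
Band 3: 3822 × 0.974 = 3723
Band 4: 18993 × 0.954 = 18119
Band 5: 10876 × 0.936 + 13295 × 0.287 = 10180 + 3816 = 13996
Population now: 0–9=7552, 10–19=6729, 20–29=3723, 30–39=18119, 40+=13996
Total: 56700 → 50119; change = -6581; percentage change = -11.6%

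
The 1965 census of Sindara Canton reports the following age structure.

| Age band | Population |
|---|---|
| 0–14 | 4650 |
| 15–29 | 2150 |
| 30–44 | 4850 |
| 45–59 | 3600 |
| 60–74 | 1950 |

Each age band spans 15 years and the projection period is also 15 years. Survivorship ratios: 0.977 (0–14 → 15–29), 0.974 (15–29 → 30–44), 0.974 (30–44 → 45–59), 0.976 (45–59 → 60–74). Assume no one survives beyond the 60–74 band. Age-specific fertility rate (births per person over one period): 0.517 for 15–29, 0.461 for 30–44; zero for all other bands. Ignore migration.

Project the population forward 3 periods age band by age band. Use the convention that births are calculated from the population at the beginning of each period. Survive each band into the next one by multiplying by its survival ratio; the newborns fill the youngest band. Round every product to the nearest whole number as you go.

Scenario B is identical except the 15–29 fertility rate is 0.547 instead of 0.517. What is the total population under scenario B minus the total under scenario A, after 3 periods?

Let group 1 be 0–14 through group 5 = 60–74.
[period 1]
Births: 2150 × 0.517 = 1112 ; 4850 × 0.461 = 2236 → total 3348
Group 2: 4650 × 0.977 = 4543
Group 3: 2150 × 0.974 = 2094
Group 4: 4850 × 0.974 = 4724
Group 5: 3600 × 0.976 = 3514
→ [3348, 4543, 2094, 4724, 3514]
[period 2]
Births: 4543 × 0.517 = 2349 ; 2094 × 0.461 = 965 → total 3314
Group 2: 3348 × 0.977 = 3271
Group 3: 4543 × 0.974 = 4425
Group 4: 2094 × 0.974 = 2040
Group 5: 4724 × 0.976 = 4611
→ [3314, 3271, 4425, 2040, 4611]
[period 3]
Births: 3271 × 0.517 = 1691 ; 4425 × 0.461 = 2040 → total 3731
Group 2: 3314 × 0.977 = 3238
Group 3: 3271 × 0.974 = 3186
Group 4: 4425 × 0.974 = 4310
Group 5: 2040 × 0.976 = 1991
→ [3731, 3238, 3186, 4310, 1991]
Scenario A total after 3 periods: 16456
Scenario B projection —
[period 1]
Births: 2150 × 0.547 = 1176 ; 4850 × 0.461 = 2236 → total 3412
Group 2: 4650 × 0.977 = 4543
Group 3: 2150 × 0.974 = 2094
Group 4: 4850 × 0.974 = 4724
Group 5: 3600 × 0.976 = 3514
→ [3412, 4543, 2094, 4724, 3514]
[period 2]
Births: 4543 × 0.547 = 2485 ; 2094 × 0.461 = 965 → total 3450
Group 2: 3412 × 0.977 = 3334
Group 3: 4543 × 0.974 = 4425
Group 4: 2094 × 0.974 = 2040
Group 5: 4724 × 0.976 = 4611
→ [3450, 3334, 4425, 2040, 4611]
[period 3]
Births: 3334 × 0.547 = 1824 ; 4425 × 0.461 = 2040 → total 3864
Group 2: 3450 × 0.977 = 3371
Group 3: 3334 × 0.974 = 3247
Group 4: 4425 × 0.974 = 4310
Group 5: 2040 × 0.976 = 1991
→ [3864, 3371, 3247, 4310, 1991]
Scenario B total after 3 periods: 16783
Difference B − A = 16783 − 16456 = 327

327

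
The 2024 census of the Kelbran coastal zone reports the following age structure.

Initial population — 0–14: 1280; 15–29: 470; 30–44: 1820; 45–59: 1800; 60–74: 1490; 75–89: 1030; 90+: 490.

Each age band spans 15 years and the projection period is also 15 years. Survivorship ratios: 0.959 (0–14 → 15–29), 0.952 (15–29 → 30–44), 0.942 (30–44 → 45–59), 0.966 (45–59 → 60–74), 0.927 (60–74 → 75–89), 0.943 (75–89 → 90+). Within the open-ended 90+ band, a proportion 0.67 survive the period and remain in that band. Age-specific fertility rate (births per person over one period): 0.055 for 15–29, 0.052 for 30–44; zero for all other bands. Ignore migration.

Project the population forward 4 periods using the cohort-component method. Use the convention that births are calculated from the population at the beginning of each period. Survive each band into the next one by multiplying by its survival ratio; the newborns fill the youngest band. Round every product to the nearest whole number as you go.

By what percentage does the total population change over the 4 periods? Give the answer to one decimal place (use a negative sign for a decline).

-38.6

Period 1:
Births: 470 * 0.055 = 26, 1820 * 0.052 = 95 — total 121
15–29: 1280 * 0.959 = 1228
30–44: 470 * 0.952 = 447
45–59: 1820 * 0.942 = 1714
60–74: 1800 * 0.966 = 1739
75–89: 1490 * 0.927 = 1381
90+: 1030 * 0.943 + 490 * 0.67 = 971 + 328 = 1299
Population now: 0–14=121, 15–29=1228, 30–44=447, 45–59=1714, 60–74=1739, 75–89=1381, 90+=1299
Period 2:
Births: 1228 * 0.055 = 68, 447 * 0.052 = 23 — total 91
15–29: 121 * 0.959 = 116
30–44: 1228 * 0.952 = 1169
45–59: 447 * 0.942 = 421
60–74: 1714 * 0.966 = 1656
75–89: 1739 * 0.927 = 1612
90+: 1381 * 0.943 + 1299 * 0.67 = 1302 + 870 = 2172
Population now: 0–14=91, 15–29=116, 30–44=1169, 45–59=421, 60–74=1656, 75–89=1612, 90+=2172
Period 3:
Births: 116 * 0.055 = 6, 1169 * 0.052 = 61 — total 67
15–29: 91 * 0.959 = 87
30–44: 116 * 0.952 = 110
45–59: 1169 * 0.942 = 1101
60–74: 421 * 0.966 = 407
75–89: 1656 * 0.927 = 1535
90+: 1612 * 0.943 + 2172 * 0.67 = 1520 + 1455 = 2975
Population now: 0–14=67, 15–29=87, 30–44=110, 45–59=1101, 60–74=407, 75–89=1535, 90+=2975
Period 4:
Births: 87 * 0.055 = 5, 110 * 0.052 = 6 — total 11
15–29: 67 * 0.959 = 64
30–44: 87 * 0.952 = 83
45–59: 110 * 0.942 = 104
60–74: 1101 * 0.966 = 1064
75–89: 407 * 0.927 = 377
90+: 1535 * 0.943 + 2975 * 0.67 = 1448 + 1993 = 3441
Population now: 0–14=11, 15–29=64, 30–44=83, 45–59=104, 60–74=1064, 75–89=377, 90+=3441
Total: 8380 → 5144; change = -3236; percentage change = -38.6%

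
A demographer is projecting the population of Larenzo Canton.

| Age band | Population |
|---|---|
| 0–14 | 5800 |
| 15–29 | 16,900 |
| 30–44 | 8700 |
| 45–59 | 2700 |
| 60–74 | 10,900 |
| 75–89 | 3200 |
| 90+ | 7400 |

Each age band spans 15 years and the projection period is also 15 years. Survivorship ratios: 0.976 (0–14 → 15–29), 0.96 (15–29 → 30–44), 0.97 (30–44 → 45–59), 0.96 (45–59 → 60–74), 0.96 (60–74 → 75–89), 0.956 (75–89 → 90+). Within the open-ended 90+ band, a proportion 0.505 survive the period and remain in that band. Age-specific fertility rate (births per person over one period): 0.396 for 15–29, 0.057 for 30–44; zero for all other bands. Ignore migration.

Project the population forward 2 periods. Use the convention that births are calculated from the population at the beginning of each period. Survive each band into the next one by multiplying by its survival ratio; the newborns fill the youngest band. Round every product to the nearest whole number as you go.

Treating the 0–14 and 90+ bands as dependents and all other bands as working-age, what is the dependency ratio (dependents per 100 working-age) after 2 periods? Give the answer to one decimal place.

Numbering the bands 1..7 from youngest to oldest:
— Period 1 —
Births: 16900 × 0.396 = 6692  |  8700 × 0.057 = 496 — total 7188
Band 2: 5800 × 0.976 = 5661
Band 3: 16900 × 0.96 = 16224
Band 4: 8700 × 0.97 = 8439
Band 5: 2700 × 0.96 = 2592
Band 6: 10900 × 0.96 = 10464
Band 7: 3200 × 0.956 + 7400 × 0.505 = 3059 + 3737 = 6796
End of period: [7188, 5661, 16224, 8439, 2592, 10464, 6796]
— Period 2 —
Births: 5661 × 0.396 = 2242  |  16224 × 0.057 = 925 — total 3167
Band 2: 7188 × 0.976 = 7015
Band 3: 5661 × 0.96 = 5435
Band 4: 16224 × 0.97 = 15737
Band 5: 8439 × 0.96 = 8101
Band 6: 2592 × 0.96 = 2488
Band 7: 10464 × 0.956 + 6796 × 0.505 = 10004 + 3432 = 13436
End of period: [3167, 7015, 5435, 15737, 8101, 2488, 13436]
Dependents (band 0–14 + band 90+) = 3167 + 13436 = 16603; working-age = 38776; ratio = 16603/38776 × 100 = 42.8

42.8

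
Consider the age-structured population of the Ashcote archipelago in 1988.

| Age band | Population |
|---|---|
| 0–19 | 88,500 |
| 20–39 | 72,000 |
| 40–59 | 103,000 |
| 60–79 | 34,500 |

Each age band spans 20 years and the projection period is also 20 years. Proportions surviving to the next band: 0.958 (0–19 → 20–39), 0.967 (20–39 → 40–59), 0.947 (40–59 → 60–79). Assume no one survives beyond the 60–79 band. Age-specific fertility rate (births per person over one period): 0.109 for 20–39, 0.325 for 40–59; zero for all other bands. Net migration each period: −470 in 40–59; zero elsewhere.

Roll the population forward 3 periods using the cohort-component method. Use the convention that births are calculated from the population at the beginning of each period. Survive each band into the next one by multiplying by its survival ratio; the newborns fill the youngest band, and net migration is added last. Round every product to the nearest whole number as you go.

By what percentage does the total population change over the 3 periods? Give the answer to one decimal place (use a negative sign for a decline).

Let band 1 be 0–19 through band 4 = 60–79.
After projecting period 1:
Births: 72000 * 0.109 = 7848, 103000 * 0.325 = 33475 → total 41323
Band 2: 88500 * 0.958 = 84783
Band 3: 72000 * 0.967 = 69624
Band 4: 103000 * 0.947 = 97541
Net migration: Band 3 − 470 → 69154
→ [41323, 84783, 69154, 97541]
After projecting period 2:
Births: 84783 * 0.109 = 9241, 69154 * 0.325 = 22475 → total 31716
Band 2: 41323 * 0.958 = 39587
Band 3: 84783 * 0.967 = 81985
Band 4: 69154 * 0.947 = 65489
Net migration: Band 3 − 470 → 81515
→ [31716, 39587, 81515, 65489]
After projecting period 3:
Births: 39587 * 0.109 = 4315, 81515 * 0.325 = 26492 → total 30807
Band 2: 31716 * 0.958 = 30384
Band 3: 39587 * 0.967 = 38281
Band 4: 81515 * 0.947 = 77195
Net migration: Band 3 − 470 → 37811
→ [30807, 30384, 37811, 77195]
Total: 298000 → 176197; change = -121803; percentage change = -40.9%

-40.9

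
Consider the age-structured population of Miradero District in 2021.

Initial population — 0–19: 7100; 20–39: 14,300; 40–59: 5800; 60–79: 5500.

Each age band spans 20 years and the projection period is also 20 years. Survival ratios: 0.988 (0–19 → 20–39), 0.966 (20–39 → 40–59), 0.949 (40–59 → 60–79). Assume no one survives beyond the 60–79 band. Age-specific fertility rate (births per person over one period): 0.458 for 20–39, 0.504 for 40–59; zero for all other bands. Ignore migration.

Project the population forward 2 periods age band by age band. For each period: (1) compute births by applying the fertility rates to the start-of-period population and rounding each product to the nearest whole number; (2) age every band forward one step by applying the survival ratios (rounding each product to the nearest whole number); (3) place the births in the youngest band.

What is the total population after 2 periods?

— Period 1 —
Births: 14300 × 0.458 = 6549  |  5800 × 0.504 = 2923 → 9472
20–39: 7100 × 0.988 = 7015
40–59: 14300 × 0.966 = 13814
60–79: 5800 × 0.949 = 5504
End of period: [9472, 7015, 13814, 5504]
— Period 2 —
Births: 7015 × 0.458 = 3213  |  13814 × 0.504 = 6962 → 10175
20–39: 9472 × 0.988 = 9358
40–59: 7015 × 0.966 = 6776
60–79: 13814 × 0.949 = 13109
End of period: [10175, 9358, 6776, 13109]
Total after period 2: 10175 + 9358 + 6776 + 13109 = 39418

39418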